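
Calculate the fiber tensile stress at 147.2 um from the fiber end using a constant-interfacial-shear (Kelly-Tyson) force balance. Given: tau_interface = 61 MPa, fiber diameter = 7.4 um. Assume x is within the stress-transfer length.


Force balance: sigma_f * (pi*d^2/4) = tau * (pi*d) * x  ->  sigma_f = 4 * tau * x / d
sigma_f = 4 * 61 * 147.2 / 7.4 = 4853.6 MPa

4853.6 MPa


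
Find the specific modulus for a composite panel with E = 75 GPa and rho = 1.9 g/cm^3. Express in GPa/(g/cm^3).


Specific stiffness = E/rho = 75/1.9 = 39.5 GPa/(g/cm^3)

39.5 GPa/(g/cm^3)


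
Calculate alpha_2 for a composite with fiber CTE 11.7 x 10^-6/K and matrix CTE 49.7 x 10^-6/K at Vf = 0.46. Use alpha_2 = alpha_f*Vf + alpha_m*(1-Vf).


alpha_2 = alpha_f*Vf + alpha_m*(1-Vf) = 11.7*0.46 + 49.7*0.54 = 32.2 x 10^-6/K

32.2 x 10^-6/K


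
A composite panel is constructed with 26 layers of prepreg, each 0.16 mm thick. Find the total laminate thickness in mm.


h = n * t_ply = 26 * 0.16 = 4.16 mm

4.16 mm


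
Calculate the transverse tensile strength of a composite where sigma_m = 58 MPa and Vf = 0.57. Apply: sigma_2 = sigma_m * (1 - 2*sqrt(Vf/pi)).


factor = 1 - 2*sqrt(0.57/pi) = 0.1481
sigma_2 = 58 * 0.1481 = 8.59 MPa

8.59 MPa


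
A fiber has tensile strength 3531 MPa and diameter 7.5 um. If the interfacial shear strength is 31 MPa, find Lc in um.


Lc = sigma_f * d / (2 * tau_i) = 3531 * 7.5 / (2 * 31) = 427.1 um

427.1 um


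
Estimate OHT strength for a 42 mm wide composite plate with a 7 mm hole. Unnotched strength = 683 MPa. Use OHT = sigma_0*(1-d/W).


OHT = sigma_0*(1-d/W) = 683*(1-7/42) = 569.2 MPa

569.2 MPa


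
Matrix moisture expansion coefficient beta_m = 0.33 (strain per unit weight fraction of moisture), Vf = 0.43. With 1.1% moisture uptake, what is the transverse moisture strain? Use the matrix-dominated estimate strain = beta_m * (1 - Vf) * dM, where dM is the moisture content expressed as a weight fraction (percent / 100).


dM = 1.1/100 = 0.011
strain = beta_m * (1-Vf) * dM = 0.33 * 0.57 * 0.011 = 0.0020691

0.0020691


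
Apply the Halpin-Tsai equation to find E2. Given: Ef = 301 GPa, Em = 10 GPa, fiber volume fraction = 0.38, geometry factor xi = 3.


eta = (Ef/Em - 1)/(Ef/Em + xi) = (30.1 - 1)/(30.1 + 3) = 0.8792
E2 = Em*(1+xi*eta*Vf)/(1-eta*Vf) = 30.07 GPa

30.07 GPa


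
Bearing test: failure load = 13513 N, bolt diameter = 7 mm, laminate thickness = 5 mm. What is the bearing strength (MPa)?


sigma_br = F/(d*h) = 13513/(7*5) = 386.1 MPa

386.1 MPa


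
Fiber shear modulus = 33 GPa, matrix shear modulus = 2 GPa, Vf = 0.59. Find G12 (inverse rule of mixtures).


1/G12 = Vf/Gf + (1-Vf)/Gm = 0.59/33 + 0.41/2
G12 = 4.49 GPa

4.49 GPa


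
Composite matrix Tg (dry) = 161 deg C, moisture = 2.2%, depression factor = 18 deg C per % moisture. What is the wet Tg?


Tg_wet = Tg_dry - k*moisture = 161 - 18*2.2 = 121.4 deg C

121.4 deg C


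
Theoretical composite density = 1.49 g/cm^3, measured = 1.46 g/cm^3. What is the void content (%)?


Void% = (rho_theo - rho_actual)/rho_theo * 100 = (1.49 - 1.46)/1.49 * 100 = 2.01%

2.01%


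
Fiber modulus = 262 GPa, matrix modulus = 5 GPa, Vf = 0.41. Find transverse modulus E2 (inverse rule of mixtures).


1/E2 = Vf/Ef + (1-Vf)/Em = 0.41/262 + 0.59/5
E2 = 8.36 GPa

8.36 GPa


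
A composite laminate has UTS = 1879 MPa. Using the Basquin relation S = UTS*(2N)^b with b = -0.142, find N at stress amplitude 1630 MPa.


N = 0.5 * (S/UTS)^(1/b) = 0.5 * (1630/1879)^(1/-0.142) = 1.3607 cycles

1.3607 cycles


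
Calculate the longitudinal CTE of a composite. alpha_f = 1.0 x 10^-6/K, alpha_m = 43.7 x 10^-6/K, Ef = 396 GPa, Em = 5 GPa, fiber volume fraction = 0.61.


E1 = Ef*Vf + Em*(1-Vf) = 243.51
alpha_1 = (alpha_f*Ef*Vf + alpha_m*Em*(1-Vf))/E1 = 1.34 x 10^-6/K

1.34 x 10^-6/K


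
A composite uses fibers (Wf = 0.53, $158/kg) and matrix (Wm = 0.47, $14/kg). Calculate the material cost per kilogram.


Cost = cost_f*Wf + cost_m*Wm = 158*0.53 + 14*0.47 = $90.32/kg

$90.32/kg


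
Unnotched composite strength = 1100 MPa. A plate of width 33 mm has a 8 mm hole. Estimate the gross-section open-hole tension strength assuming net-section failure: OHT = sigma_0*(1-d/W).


OHT = sigma_0*(1-d/W) = 1100*(1-8/33) = 833.3 MPa

833.3 MPa


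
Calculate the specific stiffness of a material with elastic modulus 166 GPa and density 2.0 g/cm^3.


Specific stiffness = E/rho = 166/2.0 = 83.0 GPa/(g/cm^3)

83.0 GPa/(g/cm^3)


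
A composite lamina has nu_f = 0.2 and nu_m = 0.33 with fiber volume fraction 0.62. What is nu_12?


nu_12 = nu_f*Vf + nu_m*(1-Vf) = 0.2*0.62 + 0.33*0.38 = 0.2494

0.2494


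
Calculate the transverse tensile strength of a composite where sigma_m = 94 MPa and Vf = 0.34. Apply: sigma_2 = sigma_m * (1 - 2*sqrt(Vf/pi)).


factor = 1 - 2*sqrt(0.34/pi) = 0.342
sigma_2 = 94 * 0.342 = 32.15 MPa

32.15 MPa


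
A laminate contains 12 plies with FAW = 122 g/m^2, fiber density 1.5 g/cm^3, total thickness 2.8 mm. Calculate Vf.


Vf = n * FAW / (rho_f * h * 1000) = 12 * 122 / (1.5 * 2.8 * 1000) = 0.3486

0.3486


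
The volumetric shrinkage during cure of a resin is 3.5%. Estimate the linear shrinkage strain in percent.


Linear shrinkage ≈ vol_shrink/3 = 3.5/3 = 1.167%

1.167%


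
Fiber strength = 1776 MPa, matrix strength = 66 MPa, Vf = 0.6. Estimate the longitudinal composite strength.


sigma_1 = sigma_f*Vf + sigma_m*(1-Vf) = 1776*0.6 + 66*0.4 = 1092.0 MPa

1092.0 MPa


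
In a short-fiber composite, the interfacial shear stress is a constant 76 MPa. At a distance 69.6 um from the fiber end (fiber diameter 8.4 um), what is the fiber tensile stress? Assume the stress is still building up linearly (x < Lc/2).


Force balance: sigma_f * (pi*d^2/4) = tau * (pi*d) * x  ->  sigma_f = 4 * tau * x / d
sigma_f = 4 * 76 * 69.6 / 8.4 = 2518.9 MPa

2518.9 MPa


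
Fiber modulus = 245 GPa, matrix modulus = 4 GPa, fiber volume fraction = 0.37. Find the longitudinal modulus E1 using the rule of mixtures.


E1 = Ef*Vf + Em*(1-Vf) = 245*0.37 + 4*0.63 = 93.17 GPa

93.17 GPa


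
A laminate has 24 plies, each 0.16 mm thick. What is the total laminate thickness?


h = n * t_ply = 24 * 0.16 = 3.84 mm

3.84 mm


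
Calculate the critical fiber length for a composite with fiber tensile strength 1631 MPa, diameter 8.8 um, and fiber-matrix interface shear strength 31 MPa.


Lc = sigma_f * d / (2 * tau_i) = 1631 * 8.8 / (2 * 31) = 231.5 um

231.5 um


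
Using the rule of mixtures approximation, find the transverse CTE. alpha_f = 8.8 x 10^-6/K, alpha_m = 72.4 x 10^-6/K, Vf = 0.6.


alpha_2 = alpha_f*Vf + alpha_m*(1-Vf) = 8.8*0.6 + 72.4*0.4 = 34.2 x 10^-6/K

34.2 x 10^-6/K


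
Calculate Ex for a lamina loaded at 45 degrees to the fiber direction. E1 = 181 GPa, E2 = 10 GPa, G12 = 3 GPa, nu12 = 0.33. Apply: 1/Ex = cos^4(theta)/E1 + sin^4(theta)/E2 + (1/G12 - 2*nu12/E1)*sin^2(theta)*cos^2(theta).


cos^4(45) = 0.25, sin^4(45) = 0.25, sin^2(45)*cos^2(45) = 0.25
1/G12 - 2*nu12/E1 = 1/3 - 2*0.33/181 = 0.329687 GPa^-1
1/Ex = 0.25/181 + 0.25/10 + 0.329687*0.25 = 0.1088029 GPa^-1
Ex = 9.19 GPa

9.19 GPa


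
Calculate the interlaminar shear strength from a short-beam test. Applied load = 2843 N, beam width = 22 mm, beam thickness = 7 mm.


ILSS = 3F/(4bh) = 3*2843/(4*22*7) = 13.85 MPa

13.85 MPa


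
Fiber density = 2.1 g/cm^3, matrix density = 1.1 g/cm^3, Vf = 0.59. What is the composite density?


rho_c = rho_f*Vf + rho_m*(1-Vf) = 2.1*0.59 + 1.1*0.41 = 1.69 g/cm^3

1.69 g/cm^3


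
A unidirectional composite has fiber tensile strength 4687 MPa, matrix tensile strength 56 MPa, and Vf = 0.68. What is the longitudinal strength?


sigma_1 = sigma_f*Vf + sigma_m*(1-Vf) = 4687*0.68 + 56*0.32 = 3205.1 MPa

3205.1 MPa


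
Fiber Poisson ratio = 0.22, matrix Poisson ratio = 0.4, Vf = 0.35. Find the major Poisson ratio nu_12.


nu_12 = nu_f*Vf + nu_m*(1-Vf) = 0.22*0.35 + 0.4*0.65 = 0.337

0.337


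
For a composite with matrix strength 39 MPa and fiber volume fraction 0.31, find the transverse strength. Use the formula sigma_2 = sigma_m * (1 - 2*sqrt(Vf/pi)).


factor = 1 - 2*sqrt(0.31/pi) = 0.3717
sigma_2 = 39 * 0.3717 = 14.5 MPa

14.5 MPa


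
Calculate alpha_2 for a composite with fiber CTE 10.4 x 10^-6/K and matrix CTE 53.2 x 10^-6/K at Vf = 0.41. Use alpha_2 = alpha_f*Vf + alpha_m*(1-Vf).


alpha_2 = alpha_f*Vf + alpha_m*(1-Vf) = 10.4*0.41 + 53.2*0.59 = 35.7 x 10^-6/K

35.7 x 10^-6/K


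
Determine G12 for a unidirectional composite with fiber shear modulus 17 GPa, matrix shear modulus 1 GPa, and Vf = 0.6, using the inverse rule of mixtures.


1/G12 = Vf/Gf + (1-Vf)/Gm = 0.6/17 + 0.4/1
G12 = 2.3 GPa

2.3 GPa


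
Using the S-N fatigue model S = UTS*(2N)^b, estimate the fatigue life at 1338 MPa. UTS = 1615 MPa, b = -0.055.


N = 0.5 * (S/UTS)^(1/b) = 0.5 * (1338/1615)^(1/-0.055) = 15.3011 cycles

15.3011 cycles


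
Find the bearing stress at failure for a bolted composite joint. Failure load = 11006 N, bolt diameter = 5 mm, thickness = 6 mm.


sigma_br = F/(d*h) = 11006/(5*6) = 366.9 MPa

366.9 MPa


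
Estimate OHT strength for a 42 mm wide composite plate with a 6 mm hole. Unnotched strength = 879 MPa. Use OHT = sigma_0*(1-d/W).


OHT = sigma_0*(1-d/W) = 879*(1-6/42) = 753.4 MPa

753.4 MPa


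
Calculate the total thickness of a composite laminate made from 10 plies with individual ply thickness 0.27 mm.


h = n * t_ply = 10 * 0.27 = 2.7 mm

2.7 mm


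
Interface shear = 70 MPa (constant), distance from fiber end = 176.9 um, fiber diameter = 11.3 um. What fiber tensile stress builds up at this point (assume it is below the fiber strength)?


Force balance: sigma_f * (pi*d^2/4) = tau * (pi*d) * x  ->  sigma_f = 4 * tau * x / d
sigma_f = 4 * 70 * 176.9 / 11.3 = 4383.4 MPa

4383.4 MPa


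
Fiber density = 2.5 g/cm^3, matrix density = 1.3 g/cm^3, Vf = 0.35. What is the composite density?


rho_c = rho_f*Vf + rho_m*(1-Vf) = 2.5*0.35 + 1.3*0.65 = 1.72 g/cm^3

1.72 g/cm^3


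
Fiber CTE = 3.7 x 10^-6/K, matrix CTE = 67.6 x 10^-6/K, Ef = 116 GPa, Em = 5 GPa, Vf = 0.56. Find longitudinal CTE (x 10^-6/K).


E1 = Ef*Vf + Em*(1-Vf) = 67.16
alpha_1 = (alpha_f*Ef*Vf + alpha_m*Em*(1-Vf))/E1 = 5.79 x 10^-6/K

5.79 x 10^-6/K


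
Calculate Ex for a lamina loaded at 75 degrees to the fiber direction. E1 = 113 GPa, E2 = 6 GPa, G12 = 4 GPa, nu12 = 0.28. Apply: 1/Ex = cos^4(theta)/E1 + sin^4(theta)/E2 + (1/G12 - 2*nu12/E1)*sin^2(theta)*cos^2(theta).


cos^4(75) = 0.004487, sin^4(75) = 0.870513, sin^2(75)*cos^2(75) = 0.0625
1/G12 - 2*nu12/E1 = 1/4 - 2*0.28/113 = 0.245044 GPa^-1
1/Ex = 0.004487/113 + 0.870513/6 + 0.245044*0.0625 = 0.1604404 GPa^-1
Ex = 6.23 GPa

6.23 GPa


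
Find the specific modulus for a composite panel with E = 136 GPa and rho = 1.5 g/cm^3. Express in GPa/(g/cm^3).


Specific stiffness = E/rho = 136/1.5 = 90.7 GPa/(g/cm^3)

90.7 GPa/(g/cm^3)


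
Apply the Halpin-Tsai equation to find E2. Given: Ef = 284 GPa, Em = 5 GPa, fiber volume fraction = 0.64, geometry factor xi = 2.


eta = (Ef/Em - 1)/(Ef/Em + xi) = (56.8 - 1)/(56.8 + 2) = 0.949
E2 = Em*(1+xi*eta*Vf)/(1-eta*Vf) = 28.2 GPa

28.2 GPa


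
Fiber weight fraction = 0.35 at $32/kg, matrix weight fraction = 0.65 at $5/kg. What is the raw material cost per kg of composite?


Cost = cost_f*Wf + cost_m*Wm = 32*0.35 + 5*0.65 = $14.45/kg

$14.45/kg


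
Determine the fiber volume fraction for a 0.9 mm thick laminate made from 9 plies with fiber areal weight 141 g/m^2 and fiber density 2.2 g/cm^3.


Vf = n * FAW / (rho_f * h * 1000) = 9 * 141 / (2.2 * 0.9 * 1000) = 0.6409

0.6409


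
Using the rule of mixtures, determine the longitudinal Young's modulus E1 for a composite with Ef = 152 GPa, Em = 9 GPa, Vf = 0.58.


E1 = Ef*Vf + Em*(1-Vf) = 152*0.58 + 9*0.42 = 91.94 GPa

91.94 GPa


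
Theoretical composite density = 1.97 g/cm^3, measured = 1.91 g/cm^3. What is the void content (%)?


Void% = (rho_theo - rho_actual)/rho_theo * 100 = (1.97 - 1.91)/1.97 * 100 = 3.05%

3.05%


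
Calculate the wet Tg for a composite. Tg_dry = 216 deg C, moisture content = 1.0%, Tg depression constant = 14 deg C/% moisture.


Tg_wet = Tg_dry - k*moisture = 216 - 14*1.0 = 202.0 deg C

202.0 deg C


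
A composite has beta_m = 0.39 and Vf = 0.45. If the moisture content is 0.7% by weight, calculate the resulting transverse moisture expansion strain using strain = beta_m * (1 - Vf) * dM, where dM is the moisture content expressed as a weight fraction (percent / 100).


dM = 0.7/100 = 0.007
strain = beta_m * (1-Vf) * dM = 0.39 * 0.55 * 0.007 = 0.0015015

0.0015015


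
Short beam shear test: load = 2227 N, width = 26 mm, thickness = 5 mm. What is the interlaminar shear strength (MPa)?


ILSS = 3F/(4bh) = 3*2227/(4*26*5) = 12.85 MPa

12.85 MPa


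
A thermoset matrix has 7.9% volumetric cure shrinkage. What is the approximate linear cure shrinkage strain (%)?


Linear shrinkage ≈ vol_shrink/3 = 7.9/3 = 2.633%

2.633%


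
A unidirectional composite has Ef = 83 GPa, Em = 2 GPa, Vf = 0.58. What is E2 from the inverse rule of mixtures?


1/E2 = Vf/Ef + (1-Vf)/Em = 0.58/83 + 0.42/2
E2 = 4.61 GPa

4.61 GPa


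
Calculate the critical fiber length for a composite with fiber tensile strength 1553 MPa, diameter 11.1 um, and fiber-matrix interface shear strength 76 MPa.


Lc = sigma_f * d / (2 * tau_i) = 1553 * 11.1 / (2 * 76) = 113.4 um

113.4 um


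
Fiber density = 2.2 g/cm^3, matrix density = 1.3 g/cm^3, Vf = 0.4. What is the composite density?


rho_c = rho_f*Vf + rho_m*(1-Vf) = 2.2*0.4 + 1.3*0.6 = 1.66 g/cm^3

1.66 g/cm^3


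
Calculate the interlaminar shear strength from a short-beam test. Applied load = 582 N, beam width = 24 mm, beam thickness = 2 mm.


ILSS = 3F/(4bh) = 3*582/(4*24*2) = 9.09 MPa

9.09 MPa


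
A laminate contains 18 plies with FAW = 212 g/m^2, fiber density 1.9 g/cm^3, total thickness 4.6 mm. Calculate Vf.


Vf = n * FAW / (rho_f * h * 1000) = 18 * 212 / (1.9 * 4.6 * 1000) = 0.4366

0.4366


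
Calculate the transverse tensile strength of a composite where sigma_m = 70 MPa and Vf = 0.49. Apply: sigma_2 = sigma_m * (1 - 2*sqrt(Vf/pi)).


factor = 1 - 2*sqrt(0.49/pi) = 0.2101
sigma_2 = 70 * 0.2101 = 14.71 MPa

14.71 MPa


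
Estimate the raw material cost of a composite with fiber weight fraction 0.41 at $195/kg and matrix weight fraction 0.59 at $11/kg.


Cost = cost_f*Wf + cost_m*Wm = 195*0.41 + 11*0.59 = $86.44/kg

$86.44/kg


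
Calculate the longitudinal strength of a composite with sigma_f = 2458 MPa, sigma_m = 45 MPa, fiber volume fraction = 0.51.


sigma_1 = sigma_f*Vf + sigma_m*(1-Vf) = 2458*0.51 + 45*0.49 = 1275.6 MPa

1275.6 MPa


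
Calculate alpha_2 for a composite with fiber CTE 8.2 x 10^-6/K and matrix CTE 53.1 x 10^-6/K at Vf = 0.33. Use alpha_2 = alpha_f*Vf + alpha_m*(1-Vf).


alpha_2 = alpha_f*Vf + alpha_m*(1-Vf) = 8.2*0.33 + 53.1*0.67 = 38.3 x 10^-6/K

38.3 x 10^-6/K


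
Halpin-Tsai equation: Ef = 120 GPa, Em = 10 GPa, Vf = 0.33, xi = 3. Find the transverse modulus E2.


eta = (Ef/Em - 1)/(Ef/Em + xi) = (12.0 - 1)/(12.0 + 3) = 0.7333
E2 = Em*(1+xi*eta*Vf)/(1-eta*Vf) = 22.77 GPa

22.77 GPa


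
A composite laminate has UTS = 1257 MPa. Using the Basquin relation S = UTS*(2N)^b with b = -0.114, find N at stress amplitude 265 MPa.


N = 0.5 * (S/UTS)^(1/b) = 0.5 * (265/1257)^(1/-0.114) = 426166.0107 cycles

426166.0107 cycles


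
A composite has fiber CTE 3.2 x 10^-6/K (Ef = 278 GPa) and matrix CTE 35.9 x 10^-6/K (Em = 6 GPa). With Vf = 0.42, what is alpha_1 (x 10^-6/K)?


E1 = Ef*Vf + Em*(1-Vf) = 120.24
alpha_1 = (alpha_f*Ef*Vf + alpha_m*Em*(1-Vf))/E1 = 4.15 x 10^-6/K

4.15 x 10^-6/K


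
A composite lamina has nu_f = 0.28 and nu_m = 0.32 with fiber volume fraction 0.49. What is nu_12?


nu_12 = nu_f*Vf + nu_m*(1-Vf) = 0.28*0.49 + 0.32*0.51 = 0.3004

0.3004


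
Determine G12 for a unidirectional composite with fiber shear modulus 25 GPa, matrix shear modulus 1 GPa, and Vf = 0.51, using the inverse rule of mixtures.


1/G12 = Vf/Gf + (1-Vf)/Gm = 0.51/25 + 0.49/1
G12 = 1.96 GPa

1.96 GPa


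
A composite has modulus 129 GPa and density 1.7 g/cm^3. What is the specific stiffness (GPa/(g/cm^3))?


Specific stiffness = E/rho = 129/1.7 = 75.9 GPa/(g/cm^3)

75.9 GPa/(g/cm^3)


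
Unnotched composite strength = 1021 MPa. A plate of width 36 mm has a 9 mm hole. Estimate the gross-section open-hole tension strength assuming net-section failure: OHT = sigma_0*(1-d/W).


OHT = sigma_0*(1-d/W) = 1021*(1-9/36) = 765.8 MPa

765.8 MPa


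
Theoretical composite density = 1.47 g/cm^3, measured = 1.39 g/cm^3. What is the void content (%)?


Void% = (rho_theo - rho_actual)/rho_theo * 100 = (1.47 - 1.39)/1.47 * 100 = 5.44%

5.44%


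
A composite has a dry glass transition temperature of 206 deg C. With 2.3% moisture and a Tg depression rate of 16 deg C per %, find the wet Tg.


Tg_wet = Tg_dry - k*moisture = 206 - 16*2.3 = 169.2 deg C

169.2 deg C


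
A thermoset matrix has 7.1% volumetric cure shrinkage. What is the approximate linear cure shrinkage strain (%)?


Linear shrinkage ≈ vol_shrink/3 = 7.1/3 = 2.367%

2.367%


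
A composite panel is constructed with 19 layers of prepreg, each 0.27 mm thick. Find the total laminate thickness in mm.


h = n * t_ply = 19 * 0.27 = 5.13 mm

5.13 mm


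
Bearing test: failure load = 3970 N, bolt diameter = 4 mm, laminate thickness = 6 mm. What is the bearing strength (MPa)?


sigma_br = F/(d*h) = 3970/(4*6) = 165.4 MPa

165.4 MPa


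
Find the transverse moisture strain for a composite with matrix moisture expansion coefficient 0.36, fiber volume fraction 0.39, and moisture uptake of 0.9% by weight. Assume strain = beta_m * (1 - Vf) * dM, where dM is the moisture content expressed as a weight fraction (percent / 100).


dM = 0.9/100 = 0.009
strain = beta_m * (1-Vf) * dM = 0.36 * 0.61 * 0.009 = 0.0019764

0.0019764


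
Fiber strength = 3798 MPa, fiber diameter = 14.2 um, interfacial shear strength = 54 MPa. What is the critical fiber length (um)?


Lc = sigma_f * d / (2 * tau_i) = 3798 * 14.2 / (2 * 54) = 499.4 um

499.4 um


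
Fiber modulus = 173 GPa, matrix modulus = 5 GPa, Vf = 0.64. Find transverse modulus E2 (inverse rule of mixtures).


1/E2 = Vf/Ef + (1-Vf)/Em = 0.64/173 + 0.36/5
E2 = 13.21 GPa

13.21 GPa


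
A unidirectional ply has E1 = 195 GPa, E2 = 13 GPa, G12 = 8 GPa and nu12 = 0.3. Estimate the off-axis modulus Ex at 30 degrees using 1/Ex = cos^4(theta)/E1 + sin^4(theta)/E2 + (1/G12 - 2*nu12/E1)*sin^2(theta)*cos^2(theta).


cos^4(30) = 0.5625, sin^4(30) = 0.0625, sin^2(30)*cos^2(30) = 0.1875
1/G12 - 2*nu12/E1 = 1/8 - 2*0.3/195 = 0.121923 GPa^-1
1/Ex = 0.5625/195 + 0.0625/13 + 0.121923*0.1875 = 0.0305529 GPa^-1
Ex = 32.73 GPa

32.73 GPa


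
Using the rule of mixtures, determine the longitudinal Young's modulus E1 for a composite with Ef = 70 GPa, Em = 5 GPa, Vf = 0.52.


E1 = Ef*Vf + Em*(1-Vf) = 70*0.52 + 5*0.48 = 38.8 GPa

38.8 GPa


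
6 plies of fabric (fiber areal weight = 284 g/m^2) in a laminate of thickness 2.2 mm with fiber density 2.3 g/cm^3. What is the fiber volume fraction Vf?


Vf = n * FAW / (rho_f * h * 1000) = 6 * 284 / (2.3 * 2.2 * 1000) = 0.3368

0.3368


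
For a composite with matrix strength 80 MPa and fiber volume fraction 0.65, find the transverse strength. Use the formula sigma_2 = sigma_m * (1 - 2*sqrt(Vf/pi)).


factor = 1 - 2*sqrt(0.65/pi) = 0.0903
sigma_2 = 80 * 0.0903 = 7.22 MPa

7.22 MPa


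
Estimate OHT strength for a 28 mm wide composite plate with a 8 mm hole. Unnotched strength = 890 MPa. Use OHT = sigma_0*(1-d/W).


OHT = sigma_0*(1-d/W) = 890*(1-8/28) = 635.7 MPa

635.7 MPa


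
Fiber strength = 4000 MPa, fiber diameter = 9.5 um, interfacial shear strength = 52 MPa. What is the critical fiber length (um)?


Lc = sigma_f * d / (2 * tau_i) = 4000 * 9.5 / (2 * 52) = 365.4 um

365.4 um


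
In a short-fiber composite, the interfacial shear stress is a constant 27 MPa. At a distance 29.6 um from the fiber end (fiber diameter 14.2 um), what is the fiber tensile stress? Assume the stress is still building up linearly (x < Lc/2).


Force balance: sigma_f * (pi*d^2/4) = tau * (pi*d) * x  ->  sigma_f = 4 * tau * x / d
sigma_f = 4 * 27 * 29.6 / 14.2 = 225.1 MPa

225.1 MPa


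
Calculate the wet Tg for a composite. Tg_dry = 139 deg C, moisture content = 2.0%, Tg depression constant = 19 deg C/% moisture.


Tg_wet = Tg_dry - k*moisture = 139 - 19*2.0 = 101.0 deg C

101.0 deg C


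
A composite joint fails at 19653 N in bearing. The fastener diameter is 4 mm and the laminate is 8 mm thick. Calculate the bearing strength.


sigma_br = F/(d*h) = 19653/(4*8) = 614.2 MPa

614.2 MPa


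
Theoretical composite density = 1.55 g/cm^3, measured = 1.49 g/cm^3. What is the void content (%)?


Void% = (rho_theo - rho_actual)/rho_theo * 100 = (1.55 - 1.49)/1.55 * 100 = 3.87%

3.87%


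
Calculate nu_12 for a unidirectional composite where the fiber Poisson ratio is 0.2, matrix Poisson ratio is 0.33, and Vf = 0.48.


nu_12 = nu_f*Vf + nu_m*(1-Vf) = 0.2*0.48 + 0.33*0.52 = 0.2676

0.2676


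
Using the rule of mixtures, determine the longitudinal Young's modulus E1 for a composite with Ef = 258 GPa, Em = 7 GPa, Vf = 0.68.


E1 = Ef*Vf + Em*(1-Vf) = 258*0.68 + 7*0.32 = 177.68 GPa

177.68 GPa


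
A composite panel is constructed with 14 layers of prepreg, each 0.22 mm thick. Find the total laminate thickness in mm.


h = n * t_ply = 14 * 0.22 = 3.08 mm

3.08 mm


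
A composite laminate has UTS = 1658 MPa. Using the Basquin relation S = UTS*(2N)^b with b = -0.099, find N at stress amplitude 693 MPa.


N = 0.5 * (S/UTS)^(1/b) = 0.5 * (693/1658)^(1/-0.099) = 3355.4497 cycles

3355.4497 cycles


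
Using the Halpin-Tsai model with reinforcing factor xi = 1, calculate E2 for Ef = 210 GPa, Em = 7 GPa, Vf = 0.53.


eta = (Ef/Em - 1)/(Ef/Em + xi) = (30.0 - 1)/(30.0 + 1) = 0.9355
E2 = Em*(1+xi*eta*Vf)/(1-eta*Vf) = 20.77 GPa

20.77 GPa


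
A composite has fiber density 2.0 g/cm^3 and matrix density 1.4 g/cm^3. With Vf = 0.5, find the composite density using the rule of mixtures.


rho_c = rho_f*Vf + rho_m*(1-Vf) = 2.0*0.5 + 1.4*0.5 = 1.7 g/cm^3

1.7 g/cm^3


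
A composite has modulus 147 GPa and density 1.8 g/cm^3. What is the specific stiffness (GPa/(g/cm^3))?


Specific stiffness = E/rho = 147/1.8 = 81.7 GPa/(g/cm^3)

81.7 GPa/(g/cm^3)


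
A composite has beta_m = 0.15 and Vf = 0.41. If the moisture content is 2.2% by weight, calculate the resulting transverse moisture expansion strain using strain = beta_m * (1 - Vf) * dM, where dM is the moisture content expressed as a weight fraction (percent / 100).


dM = 2.2/100 = 0.022
strain = beta_m * (1-Vf) * dM = 0.15 * 0.59 * 0.022 = 0.001947

0.001947


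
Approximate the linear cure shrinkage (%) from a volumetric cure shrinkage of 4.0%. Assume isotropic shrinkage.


Linear shrinkage ≈ vol_shrink/3 = 4.0/3 = 1.333%

1.333%


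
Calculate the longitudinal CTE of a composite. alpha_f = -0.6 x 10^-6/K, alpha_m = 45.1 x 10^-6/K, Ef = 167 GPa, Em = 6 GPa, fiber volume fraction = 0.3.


E1 = Ef*Vf + Em*(1-Vf) = 54.3
alpha_1 = (alpha_f*Ef*Vf + alpha_m*Em*(1-Vf))/E1 = 2.93 x 10^-6/K

2.93 x 10^-6/K


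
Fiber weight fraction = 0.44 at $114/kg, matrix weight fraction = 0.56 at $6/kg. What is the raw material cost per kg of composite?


Cost = cost_f*Wf + cost_m*Wm = 114*0.44 + 6*0.56 = $53.52/kg

$53.52/kg


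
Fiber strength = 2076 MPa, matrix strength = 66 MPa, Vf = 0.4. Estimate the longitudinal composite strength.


sigma_1 = sigma_f*Vf + sigma_m*(1-Vf) = 2076*0.4 + 66*0.6 = 870.0 MPa

870.0 MPa


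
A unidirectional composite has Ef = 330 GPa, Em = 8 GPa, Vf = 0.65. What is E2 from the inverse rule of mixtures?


1/E2 = Vf/Ef + (1-Vf)/Em = 0.65/330 + 0.35/8
E2 = 21.87 GPa

21.87 GPa


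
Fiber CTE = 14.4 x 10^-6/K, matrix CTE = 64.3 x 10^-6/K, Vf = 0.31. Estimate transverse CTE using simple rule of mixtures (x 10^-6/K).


alpha_2 = alpha_f*Vf + alpha_m*(1-Vf) = 14.4*0.31 + 64.3*0.69 = 48.8 x 10^-6/K

48.8 x 10^-6/K


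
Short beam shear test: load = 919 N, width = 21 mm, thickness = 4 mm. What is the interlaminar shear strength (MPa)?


ILSS = 3F/(4bh) = 3*919/(4*21*4) = 8.21 MPa

8.21 MPa


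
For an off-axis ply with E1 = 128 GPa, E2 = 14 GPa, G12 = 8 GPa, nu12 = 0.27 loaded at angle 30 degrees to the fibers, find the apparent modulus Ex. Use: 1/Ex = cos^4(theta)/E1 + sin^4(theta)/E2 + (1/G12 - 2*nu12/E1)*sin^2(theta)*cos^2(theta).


cos^4(30) = 0.5625, sin^4(30) = 0.0625, sin^2(30)*cos^2(30) = 0.1875
1/G12 - 2*nu12/E1 = 1/8 - 2*0.27/128 = 0.120781 GPa^-1
1/Ex = 0.5625/128 + 0.0625/14 + 0.120781*0.1875 = 0.0315053 GPa^-1
Ex = 31.74 GPa

31.74 GPa


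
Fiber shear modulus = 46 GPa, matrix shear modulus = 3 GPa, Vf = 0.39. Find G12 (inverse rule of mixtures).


1/G12 = Vf/Gf + (1-Vf)/Gm = 0.39/46 + 0.61/3
G12 = 4.72 GPa

4.72 GPa


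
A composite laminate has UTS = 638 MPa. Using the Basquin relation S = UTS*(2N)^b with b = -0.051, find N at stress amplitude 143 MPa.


N = 0.5 * (S/UTS)^(1/b) = 0.5 * (143/638)^(1/-0.051) = 2.7162e+12 cycles

2.7162e+12 cycles


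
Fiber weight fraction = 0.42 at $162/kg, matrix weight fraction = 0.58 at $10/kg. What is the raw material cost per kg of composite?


Cost = cost_f*Wf + cost_m*Wm = 162*0.42 + 10*0.58 = $73.84/kg

$73.84/kg


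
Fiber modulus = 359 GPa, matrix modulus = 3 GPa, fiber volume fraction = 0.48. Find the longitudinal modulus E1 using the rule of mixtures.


E1 = Ef*Vf + Em*(1-Vf) = 359*0.48 + 3*0.52 = 173.88 GPa

173.88 GPa


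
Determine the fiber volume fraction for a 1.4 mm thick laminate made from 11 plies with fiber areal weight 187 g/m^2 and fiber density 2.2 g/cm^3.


Vf = n * FAW / (rho_f * h * 1000) = 11 * 187 / (2.2 * 1.4 * 1000) = 0.6679

0.6679


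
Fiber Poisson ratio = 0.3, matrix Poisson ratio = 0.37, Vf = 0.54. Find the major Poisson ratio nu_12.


nu_12 = nu_f*Vf + nu_m*(1-Vf) = 0.3*0.54 + 0.37*0.46 = 0.3322

0.3322


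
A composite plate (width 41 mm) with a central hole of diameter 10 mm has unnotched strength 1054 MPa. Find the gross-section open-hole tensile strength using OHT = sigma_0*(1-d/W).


OHT = sigma_0*(1-d/W) = 1054*(1-10/41) = 796.9 MPa

796.9 MPa


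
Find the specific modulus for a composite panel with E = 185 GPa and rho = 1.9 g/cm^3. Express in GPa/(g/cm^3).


Specific stiffness = E/rho = 185/1.9 = 97.4 GPa/(g/cm^3)

97.4 GPa/(g/cm^3)


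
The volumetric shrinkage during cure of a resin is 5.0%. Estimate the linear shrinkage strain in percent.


Linear shrinkage ≈ vol_shrink/3 = 5.0/3 = 1.667%

1.667%


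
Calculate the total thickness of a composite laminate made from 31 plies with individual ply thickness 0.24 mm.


h = n * t_ply = 31 * 0.24 = 7.44 mm

7.44 mm


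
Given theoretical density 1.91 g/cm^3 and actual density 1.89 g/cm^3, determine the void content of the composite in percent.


Void% = (rho_theo - rho_actual)/rho_theo * 100 = (1.91 - 1.89)/1.91 * 100 = 1.05%

1.05%


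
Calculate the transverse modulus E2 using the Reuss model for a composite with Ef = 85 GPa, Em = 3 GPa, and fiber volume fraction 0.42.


1/E2 = Vf/Ef + (1-Vf)/Em = 0.42/85 + 0.58/3
E2 = 5.04 GPa

5.04 GPa


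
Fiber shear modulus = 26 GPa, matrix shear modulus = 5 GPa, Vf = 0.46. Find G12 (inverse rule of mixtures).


1/G12 = Vf/Gf + (1-Vf)/Gm = 0.46/26 + 0.54/5
G12 = 7.96 GPa

7.96 GPa


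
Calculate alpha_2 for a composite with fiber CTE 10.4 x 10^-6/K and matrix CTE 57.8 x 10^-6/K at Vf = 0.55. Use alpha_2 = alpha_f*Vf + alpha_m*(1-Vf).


alpha_2 = alpha_f*Vf + alpha_m*(1-Vf) = 10.4*0.55 + 57.8*0.45 = 31.7 x 10^-6/K

31.7 x 10^-6/K


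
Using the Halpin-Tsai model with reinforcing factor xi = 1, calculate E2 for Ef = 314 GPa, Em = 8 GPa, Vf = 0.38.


eta = (Ef/Em - 1)/(Ef/Em + xi) = (39.25 - 1)/(39.25 + 1) = 0.9503
E2 = Em*(1+xi*eta*Vf)/(1-eta*Vf) = 17.04 GPa

17.04 GPa


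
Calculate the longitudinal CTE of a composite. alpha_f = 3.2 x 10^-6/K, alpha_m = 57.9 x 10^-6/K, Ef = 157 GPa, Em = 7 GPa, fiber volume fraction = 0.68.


E1 = Ef*Vf + Em*(1-Vf) = 109.0
alpha_1 = (alpha_f*Ef*Vf + alpha_m*Em*(1-Vf))/E1 = 4.32 x 10^-6/K

4.32 x 10^-6/K


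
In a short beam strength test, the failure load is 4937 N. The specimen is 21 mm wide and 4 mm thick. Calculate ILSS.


ILSS = 3F/(4bh) = 3*4937/(4*21*4) = 44.08 MPa

44.08 MPa


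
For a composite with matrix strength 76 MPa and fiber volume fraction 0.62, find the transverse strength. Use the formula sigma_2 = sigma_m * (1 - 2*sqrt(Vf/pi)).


factor = 1 - 2*sqrt(0.62/pi) = 0.1115
sigma_2 = 76 * 0.1115 = 8.48 MPa

8.48 MPa


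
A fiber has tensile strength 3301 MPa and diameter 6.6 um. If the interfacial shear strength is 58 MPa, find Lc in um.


Lc = sigma_f * d / (2 * tau_i) = 3301 * 6.6 / (2 * 58) = 187.8 um

187.8 um


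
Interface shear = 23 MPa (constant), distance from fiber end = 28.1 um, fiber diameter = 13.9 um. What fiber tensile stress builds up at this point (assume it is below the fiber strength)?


Force balance: sigma_f * (pi*d^2/4) = tau * (pi*d) * x  ->  sigma_f = 4 * tau * x / d
sigma_f = 4 * 23 * 28.1 / 13.9 = 186.0 MPa

186.0 MPa


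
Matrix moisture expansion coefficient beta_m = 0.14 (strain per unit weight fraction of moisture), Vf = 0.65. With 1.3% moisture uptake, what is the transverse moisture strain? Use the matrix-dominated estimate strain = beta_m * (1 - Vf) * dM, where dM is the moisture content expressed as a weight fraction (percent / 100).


dM = 1.3/100 = 0.013
strain = beta_m * (1-Vf) * dM = 0.14 * 0.35 * 0.013 = 0.000637

0.000637


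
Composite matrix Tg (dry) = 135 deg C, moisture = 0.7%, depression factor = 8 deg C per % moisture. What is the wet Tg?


Tg_wet = Tg_dry - k*moisture = 135 - 8*0.7 = 129.4 deg C

129.4 deg C


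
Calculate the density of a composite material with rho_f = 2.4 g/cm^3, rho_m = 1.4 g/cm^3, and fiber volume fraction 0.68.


rho_c = rho_f*Vf + rho_m*(1-Vf) = 2.4*0.68 + 1.4*0.32 = 2.08 g/cm^3

2.08 g/cm^3


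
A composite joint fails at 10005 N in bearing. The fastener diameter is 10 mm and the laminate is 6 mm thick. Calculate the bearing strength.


sigma_br = F/(d*h) = 10005/(10*6) = 166.8 MPa

166.8 MPa


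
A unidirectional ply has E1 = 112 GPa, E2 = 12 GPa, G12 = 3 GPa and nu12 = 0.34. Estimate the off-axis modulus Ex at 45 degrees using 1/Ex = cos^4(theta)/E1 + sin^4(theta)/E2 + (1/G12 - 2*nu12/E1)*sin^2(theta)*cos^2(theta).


cos^4(45) = 0.25, sin^4(45) = 0.25, sin^2(45)*cos^2(45) = 0.25
1/G12 - 2*nu12/E1 = 1/3 - 2*0.34/112 = 0.327262 GPa^-1
1/Ex = 0.25/112 + 0.25/12 + 0.327262*0.25 = 0.104881 GPa^-1
Ex = 9.53 GPa

9.53 GPa


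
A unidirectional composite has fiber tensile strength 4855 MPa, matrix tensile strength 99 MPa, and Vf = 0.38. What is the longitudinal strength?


sigma_1 = sigma_f*Vf + sigma_m*(1-Vf) = 4855*0.38 + 99*0.62 = 1906.3 MPa

1906.3 MPa


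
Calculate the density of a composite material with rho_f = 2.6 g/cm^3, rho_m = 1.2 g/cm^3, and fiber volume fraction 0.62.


rho_c = rho_f*Vf + rho_m*(1-Vf) = 2.6*0.62 + 1.2*0.38 = 2.068 g/cm^3

2.068 g/cm^3


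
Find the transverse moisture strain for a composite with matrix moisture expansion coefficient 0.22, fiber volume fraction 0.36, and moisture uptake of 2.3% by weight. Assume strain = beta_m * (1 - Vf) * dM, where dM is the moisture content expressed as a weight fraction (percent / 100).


dM = 2.3/100 = 0.023
strain = beta_m * (1-Vf) * dM = 0.22 * 0.64 * 0.023 = 0.0032384

0.0032384


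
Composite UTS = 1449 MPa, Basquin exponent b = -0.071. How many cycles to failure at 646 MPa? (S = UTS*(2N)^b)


N = 0.5 * (S/UTS)^(1/b) = 0.5 * (646/1449)^(1/-0.071) = 43683.7839 cycles

43683.7839 cycles


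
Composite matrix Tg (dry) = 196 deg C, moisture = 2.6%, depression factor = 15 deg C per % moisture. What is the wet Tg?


Tg_wet = Tg_dry - k*moisture = 196 - 15*2.6 = 157.0 deg C

157.0 deg C


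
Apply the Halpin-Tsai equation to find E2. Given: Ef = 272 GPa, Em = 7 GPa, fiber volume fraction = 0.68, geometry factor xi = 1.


eta = (Ef/Em - 1)/(Ef/Em + xi) = (38.8571 - 1)/(38.8571 + 1) = 0.9498
E2 = Em*(1+xi*eta*Vf)/(1-eta*Vf) = 32.53 GPa

32.53 GPa


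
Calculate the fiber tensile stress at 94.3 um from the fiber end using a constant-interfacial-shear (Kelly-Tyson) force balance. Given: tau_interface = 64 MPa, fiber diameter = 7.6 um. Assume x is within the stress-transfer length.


Force balance: sigma_f * (pi*d^2/4) = tau * (pi*d) * x  ->  sigma_f = 4 * tau * x / d
sigma_f = 4 * 64 * 94.3 / 7.6 = 3176.4 MPa

3176.4 MPa


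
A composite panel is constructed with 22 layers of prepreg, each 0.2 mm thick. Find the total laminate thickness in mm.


h = n * t_ply = 22 * 0.2 = 4.4 mm

4.4 mm


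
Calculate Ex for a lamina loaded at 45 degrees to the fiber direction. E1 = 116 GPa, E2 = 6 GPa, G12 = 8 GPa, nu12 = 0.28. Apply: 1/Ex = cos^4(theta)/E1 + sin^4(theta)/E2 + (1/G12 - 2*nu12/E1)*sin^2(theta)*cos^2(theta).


cos^4(45) = 0.25, sin^4(45) = 0.25, sin^2(45)*cos^2(45) = 0.25
1/G12 - 2*nu12/E1 = 1/8 - 2*0.28/116 = 0.120172 GPa^-1
1/Ex = 0.25/116 + 0.25/6 + 0.120172*0.25 = 0.0738649 GPa^-1
Ex = 13.54 GPa

13.54 GPa


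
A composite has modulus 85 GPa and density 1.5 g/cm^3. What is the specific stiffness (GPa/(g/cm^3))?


Specific stiffness = E/rho = 85/1.5 = 56.7 GPa/(g/cm^3)

56.7 GPa/(g/cm^3)


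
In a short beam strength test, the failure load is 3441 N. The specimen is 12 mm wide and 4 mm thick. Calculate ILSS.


ILSS = 3F/(4bh) = 3*3441/(4*12*4) = 53.77 MPa

53.77 MPa


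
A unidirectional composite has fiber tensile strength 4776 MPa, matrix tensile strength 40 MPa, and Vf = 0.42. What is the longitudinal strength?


sigma_1 = sigma_f*Vf + sigma_m*(1-Vf) = 4776*0.42 + 40*0.58 = 2029.1 MPa

2029.1 MPa


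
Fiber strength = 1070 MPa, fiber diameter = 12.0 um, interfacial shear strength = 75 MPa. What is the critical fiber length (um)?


Lc = sigma_f * d / (2 * tau_i) = 1070 * 12.0 / (2 * 75) = 85.6 um

85.6 um


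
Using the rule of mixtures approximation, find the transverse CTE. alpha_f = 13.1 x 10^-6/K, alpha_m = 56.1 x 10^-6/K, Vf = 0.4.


alpha_2 = alpha_f*Vf + alpha_m*(1-Vf) = 13.1*0.4 + 56.1*0.6 = 38.9 x 10^-6/K

38.9 x 10^-6/K


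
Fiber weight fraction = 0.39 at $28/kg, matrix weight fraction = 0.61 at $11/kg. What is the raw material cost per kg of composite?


Cost = cost_f*Wf + cost_m*Wm = 28*0.39 + 11*0.61 = $17.63/kg

$17.63/kg


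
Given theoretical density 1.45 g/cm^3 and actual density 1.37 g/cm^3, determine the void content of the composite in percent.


Void% = (rho_theo - rho_actual)/rho_theo * 100 = (1.45 - 1.37)/1.45 * 100 = 5.52%

5.52%


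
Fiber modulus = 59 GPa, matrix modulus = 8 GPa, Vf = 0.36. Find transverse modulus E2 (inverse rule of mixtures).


1/E2 = Vf/Ef + (1-Vf)/Em = 0.36/59 + 0.64/8
E2 = 11.61 GPa

11.61 GPa


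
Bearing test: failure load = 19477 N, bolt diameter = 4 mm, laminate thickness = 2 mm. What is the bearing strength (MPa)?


sigma_br = F/(d*h) = 19477/(4*2) = 2434.6 MPa

2434.6 MPa


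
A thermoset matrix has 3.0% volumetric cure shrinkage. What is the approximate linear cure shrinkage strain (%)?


Linear shrinkage ≈ vol_shrink/3 = 3.0/3 = 1.0%

1.0%


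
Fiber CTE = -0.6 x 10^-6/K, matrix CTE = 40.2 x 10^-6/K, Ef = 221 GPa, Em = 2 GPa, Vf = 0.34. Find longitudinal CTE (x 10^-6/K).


E1 = Ef*Vf + Em*(1-Vf) = 76.46
alpha_1 = (alpha_f*Ef*Vf + alpha_m*Em*(1-Vf))/E1 = 0.1 x 10^-6/K

0.1 x 10^-6/K


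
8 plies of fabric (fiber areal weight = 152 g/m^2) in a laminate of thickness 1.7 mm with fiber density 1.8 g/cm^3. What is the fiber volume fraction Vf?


Vf = n * FAW / (rho_f * h * 1000) = 8 * 152 / (1.8 * 1.7 * 1000) = 0.3974

0.3974


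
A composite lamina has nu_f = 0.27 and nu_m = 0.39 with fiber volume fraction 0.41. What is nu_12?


nu_12 = nu_f*Vf + nu_m*(1-Vf) = 0.27*0.41 + 0.39*0.59 = 0.3408

0.3408


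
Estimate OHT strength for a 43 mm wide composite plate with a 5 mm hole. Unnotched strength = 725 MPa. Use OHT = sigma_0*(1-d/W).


OHT = sigma_0*(1-d/W) = 725*(1-5/43) = 640.7 MPa

640.7 MPa


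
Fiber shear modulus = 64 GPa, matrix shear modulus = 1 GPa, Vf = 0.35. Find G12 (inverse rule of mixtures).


1/G12 = Vf/Gf + (1-Vf)/Gm = 0.35/64 + 0.65/1
G12 = 1.53 GPa

1.53 GPa


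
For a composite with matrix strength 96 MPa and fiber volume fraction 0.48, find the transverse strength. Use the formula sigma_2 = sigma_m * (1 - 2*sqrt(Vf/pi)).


factor = 1 - 2*sqrt(0.48/pi) = 0.2182
sigma_2 = 96 * 0.2182 = 20.95 MPa

20.95 MPa


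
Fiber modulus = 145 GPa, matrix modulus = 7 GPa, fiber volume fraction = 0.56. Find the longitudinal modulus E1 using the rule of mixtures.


E1 = Ef*Vf + Em*(1-Vf) = 145*0.56 + 7*0.44 = 84.28 GPa

84.28 GPa


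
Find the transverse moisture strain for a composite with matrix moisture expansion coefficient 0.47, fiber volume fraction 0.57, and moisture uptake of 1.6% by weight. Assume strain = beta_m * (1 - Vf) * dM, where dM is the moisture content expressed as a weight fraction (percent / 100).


dM = 1.6/100 = 0.016
strain = beta_m * (1-Vf) * dM = 0.47 * 0.43 * 0.016 = 0.0032336

0.0032336


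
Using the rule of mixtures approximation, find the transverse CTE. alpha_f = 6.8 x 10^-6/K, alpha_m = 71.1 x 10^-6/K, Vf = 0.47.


alpha_2 = alpha_f*Vf + alpha_m*(1-Vf) = 6.8*0.47 + 71.1*0.53 = 40.9 x 10^-6/K

40.9 x 10^-6/K


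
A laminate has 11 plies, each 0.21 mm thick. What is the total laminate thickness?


h = n * t_ply = 11 * 0.21 = 2.31 mm

2.31 mm


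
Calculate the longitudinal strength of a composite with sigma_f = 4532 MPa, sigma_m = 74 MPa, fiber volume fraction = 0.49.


sigma_1 = sigma_f*Vf + sigma_m*(1-Vf) = 4532*0.49 + 74*0.51 = 2258.4 MPa

2258.4 MPa


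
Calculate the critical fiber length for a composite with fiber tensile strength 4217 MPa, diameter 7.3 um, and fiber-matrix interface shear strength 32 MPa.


Lc = sigma_f * d / (2 * tau_i) = 4217 * 7.3 / (2 * 32) = 481.0 um

481.0 um


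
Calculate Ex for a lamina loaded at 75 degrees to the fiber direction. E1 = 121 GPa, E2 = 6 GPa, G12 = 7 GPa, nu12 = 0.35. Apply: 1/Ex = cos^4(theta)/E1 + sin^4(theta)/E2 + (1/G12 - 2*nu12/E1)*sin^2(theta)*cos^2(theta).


cos^4(75) = 0.004487, sin^4(75) = 0.870513, sin^2(75)*cos^2(75) = 0.0625
1/G12 - 2*nu12/E1 = 1/7 - 2*0.35/121 = 0.137072 GPa^-1
1/Ex = 0.004487/121 + 0.870513/6 + 0.137072*0.0625 = 0.1536895 GPa^-1
Ex = 6.51 GPa

6.51 GPa


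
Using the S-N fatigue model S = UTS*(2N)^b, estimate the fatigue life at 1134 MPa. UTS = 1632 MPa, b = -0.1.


N = 0.5 * (S/UTS)^(1/b) = 0.5 * (1134/1632)^(1/-0.1) = 19.0564 cycles

19.0564 cycles


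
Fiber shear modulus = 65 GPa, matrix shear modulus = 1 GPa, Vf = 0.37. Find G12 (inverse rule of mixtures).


1/G12 = Vf/Gf + (1-Vf)/Gm = 0.37/65 + 0.63/1
G12 = 1.57 GPa

1.57 GPa


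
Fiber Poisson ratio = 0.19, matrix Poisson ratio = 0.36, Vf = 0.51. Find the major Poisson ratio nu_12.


nu_12 = nu_f*Vf + nu_m*(1-Vf) = 0.19*0.51 + 0.36*0.49 = 0.2733

0.2733


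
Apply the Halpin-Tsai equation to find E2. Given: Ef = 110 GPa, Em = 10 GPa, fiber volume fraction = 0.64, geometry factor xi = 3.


eta = (Ef/Em - 1)/(Ef/Em + xi) = (11.0 - 1)/(11.0 + 3) = 0.7143
E2 = Em*(1+xi*eta*Vf)/(1-eta*Vf) = 43.68 GPa

43.68 GPa


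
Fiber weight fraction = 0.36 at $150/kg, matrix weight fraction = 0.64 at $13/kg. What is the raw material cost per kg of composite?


Cost = cost_f*Wf + cost_m*Wm = 150*0.36 + 13*0.64 = $62.32/kg

$62.32/kg
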